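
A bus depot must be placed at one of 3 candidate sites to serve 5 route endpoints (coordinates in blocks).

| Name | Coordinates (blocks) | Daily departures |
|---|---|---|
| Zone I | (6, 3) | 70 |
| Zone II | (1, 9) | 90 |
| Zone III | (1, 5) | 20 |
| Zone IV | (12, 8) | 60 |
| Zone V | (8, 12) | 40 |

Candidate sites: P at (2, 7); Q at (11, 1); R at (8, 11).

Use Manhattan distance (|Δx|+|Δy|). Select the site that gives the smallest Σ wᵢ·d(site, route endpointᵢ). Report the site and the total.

Total weighted distance at each candidate:
  P (2, 7): total = 1990
  Q (11, 1): total = 3430
  R (8, 11): total = 2230
Minimum is at P with total 1990 blocks.

P, total 1990 blocks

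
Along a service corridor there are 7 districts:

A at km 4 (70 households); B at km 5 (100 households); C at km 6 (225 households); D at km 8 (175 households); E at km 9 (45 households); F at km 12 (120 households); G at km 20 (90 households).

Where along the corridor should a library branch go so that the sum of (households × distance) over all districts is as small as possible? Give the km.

x = 8

For a sum of weighted absolute distances on a line, the optimum is the weighted median (not the mean). Total weight W = 825; half-weight = 412.5.
Sort by position and accumulate weight:
  km 4 (A, w=70) → cum 70
  km 5 (B, w=100) → cum 170
  km 6 (C, w=225) → cum 395
  km 8 (D, w=175) → cum 570  ≥ 412.5 → median here
  km 9 (E, w=45) → cum 615
  km 12 (F, w=120) → cum 735
  km 20 (G, w=90) → cum 825
Optimal location: km 8.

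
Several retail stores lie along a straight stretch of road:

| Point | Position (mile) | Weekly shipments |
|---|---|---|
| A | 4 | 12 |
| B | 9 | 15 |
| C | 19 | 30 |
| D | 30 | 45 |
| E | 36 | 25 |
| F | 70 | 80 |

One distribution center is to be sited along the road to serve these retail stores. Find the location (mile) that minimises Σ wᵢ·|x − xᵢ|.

For a sum of weighted absolute distances on a line, the optimum is the weighted median (not the mean). Total weight W = 207; half-weight = 103.5.
Sort by position and accumulate weight:
  mile 4 (A, w=12) → cum 12
  mile 9 (B, w=15) → cum 27
  mile 19 (C, w=30) → cum 57
  mile 30 (D, w=45) → cum 102
  mile 36 (E, w=25) → cum 127  ≥ 103.5 → median here
  mile 70 (F, w=80) → cum 207
Optimal location: mile 36.

x = 36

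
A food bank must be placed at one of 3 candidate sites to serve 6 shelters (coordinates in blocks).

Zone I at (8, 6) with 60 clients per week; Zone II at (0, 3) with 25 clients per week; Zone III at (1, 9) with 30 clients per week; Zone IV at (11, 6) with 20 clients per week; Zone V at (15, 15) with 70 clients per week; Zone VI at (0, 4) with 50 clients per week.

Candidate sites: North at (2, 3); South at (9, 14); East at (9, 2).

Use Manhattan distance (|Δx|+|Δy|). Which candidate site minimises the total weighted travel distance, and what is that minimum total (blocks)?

North, total 2940 blocks

Total weighted distance at each candidate:
  North (2, 3): total = 2940
  South (9, 14): total = 3070
  East (9, 2): total = 3000
Minimum is at North with total 2940 blocks.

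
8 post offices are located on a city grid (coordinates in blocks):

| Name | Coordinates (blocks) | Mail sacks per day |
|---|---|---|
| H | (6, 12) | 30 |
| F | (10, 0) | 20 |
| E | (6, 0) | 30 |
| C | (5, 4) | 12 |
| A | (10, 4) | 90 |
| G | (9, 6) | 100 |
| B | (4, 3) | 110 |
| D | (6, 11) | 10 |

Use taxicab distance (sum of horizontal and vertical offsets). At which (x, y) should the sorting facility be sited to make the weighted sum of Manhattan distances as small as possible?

Manhattan distance separates: Σwᵢ(|x−xᵢ|+|y−yᵢ|) = Σwᵢ|x−xᵢ| + Σwᵢ|y−yᵢ|, so x and y are optimised independently as 1-D weighted medians.
Total weight W = 402; half = 201.
x-coordinate, sorted with cumulative weight:
  x=4 (B, w=110) cum 110
  x=5 (C, w=12) cum 122
  x=6 (H, w=30) cum 152
  x=6 (E, w=30) cum 182
  x=6 (D, w=10) cum 192
  x=9 (G, w=100) cum 292  ← median
  x=10 (F, w=20) cum 312
  x=10 (A, w=90) cum 402
⇒ x* = 9
y-coordinate, sorted with cumulative weight:
  y=0 (F, w=20) cum 20
  y=0 (E, w=30) cum 50
  y=3 (B, w=110) cum 160
  y=4 (C, w=12) cum 172
  y=4 (A, w=90) cum 262  ← median
  y=6 (G, w=100) cum 362
  y=11 (D, w=10) cum 372
  y=12 (H, w=30) cum 402
⇒ y* = 4

(9, 4)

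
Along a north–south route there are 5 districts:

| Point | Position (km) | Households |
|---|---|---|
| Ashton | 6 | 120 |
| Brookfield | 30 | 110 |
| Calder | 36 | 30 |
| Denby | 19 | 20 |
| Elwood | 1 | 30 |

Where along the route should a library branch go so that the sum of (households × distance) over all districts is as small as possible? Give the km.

x = 19

For a sum of weighted absolute distances on a line, the optimum is the weighted median (not the mean). Total weight W = 310; half-weight = 155.
Sort by position and accumulate weight:
  km 1 (Elwood, w=30) → cum 30
  km 6 (Ashton, w=120) → cum 150
  km 19 (Denby, w=20) → cum 170  ≥ 155 → median here
  km 30 (Brookfield, w=110) → cum 280
  km 36 (Calder, w=30) → cum 310
Optimal location: km 19.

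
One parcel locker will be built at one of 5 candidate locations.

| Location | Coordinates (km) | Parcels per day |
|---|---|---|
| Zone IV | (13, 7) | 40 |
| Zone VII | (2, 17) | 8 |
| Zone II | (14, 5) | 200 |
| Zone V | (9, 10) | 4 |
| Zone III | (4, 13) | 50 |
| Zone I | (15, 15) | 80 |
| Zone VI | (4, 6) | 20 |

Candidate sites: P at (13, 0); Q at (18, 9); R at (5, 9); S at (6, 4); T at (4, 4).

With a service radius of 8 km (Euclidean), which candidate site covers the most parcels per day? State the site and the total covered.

Q, covering 320

Coverage radius r = 8 km; a point is covered iff (Δx)²+(Δy)² ≤ 8² = 64.
  P (13, 0): covers {Zone IV, Zone II} → 240
  Q (18, 9): covers {Zone IV, Zone II, Zone I} → 320
  R (5, 9): covers {Zone V, Zone III, Zone VI} → 74
  S (6, 4): covers {Zone IV, Zone V, Zone VI} → 64
  T (4, 4): covers {Zone V, Zone VI} → 24
Maximum coverage at Q: 320 parcels per day.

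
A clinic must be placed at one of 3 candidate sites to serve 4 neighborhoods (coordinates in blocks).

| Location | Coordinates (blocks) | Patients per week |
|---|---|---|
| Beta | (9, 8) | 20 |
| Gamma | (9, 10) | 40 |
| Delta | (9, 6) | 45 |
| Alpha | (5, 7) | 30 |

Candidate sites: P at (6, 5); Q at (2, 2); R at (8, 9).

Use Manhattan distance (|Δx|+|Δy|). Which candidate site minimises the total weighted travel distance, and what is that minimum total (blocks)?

Total weighted distance at each candidate:
  P (6, 5): total = 710
  Q (2, 2): total = 1595
  R (8, 9): total = 450
Minimum is at R with total 450 blocks.

R, total 450 blocks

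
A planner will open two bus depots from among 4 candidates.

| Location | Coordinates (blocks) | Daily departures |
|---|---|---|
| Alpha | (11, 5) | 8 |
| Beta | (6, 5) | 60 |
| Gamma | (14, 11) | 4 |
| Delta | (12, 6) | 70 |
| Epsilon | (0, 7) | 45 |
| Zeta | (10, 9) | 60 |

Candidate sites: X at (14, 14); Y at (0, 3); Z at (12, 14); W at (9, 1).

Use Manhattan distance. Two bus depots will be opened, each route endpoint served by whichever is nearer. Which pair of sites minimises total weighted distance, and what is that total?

{Y, Z}, total 1740

Evaluate every pair (each demand assigned to the nearer of the two):
  {Y, Z}: total = 1740
  {Y, W}: total = 1808
  {X, Y}: total = 2008
  {Z, W}: total = 2143
  {X, W}: total = 2255
  {X, Z}: total = 2827
Best pair: {Y, Z} with total 1740.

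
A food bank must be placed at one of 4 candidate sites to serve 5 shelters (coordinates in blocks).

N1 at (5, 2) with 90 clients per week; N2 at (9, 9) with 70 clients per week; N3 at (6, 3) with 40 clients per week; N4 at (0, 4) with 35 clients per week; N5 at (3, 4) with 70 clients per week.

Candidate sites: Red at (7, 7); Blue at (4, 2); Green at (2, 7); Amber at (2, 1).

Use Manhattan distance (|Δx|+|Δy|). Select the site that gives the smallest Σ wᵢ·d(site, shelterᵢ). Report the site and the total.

Blue, total 1470 blocks

Total weighted distance at each candidate:
  Red (7, 7): total = 1950
  Blue (4, 2): total = 1470
  Green (2, 7): total = 2125
  Amber (2, 1): total = 2105
Minimum is at Blue with total 1470 blocks.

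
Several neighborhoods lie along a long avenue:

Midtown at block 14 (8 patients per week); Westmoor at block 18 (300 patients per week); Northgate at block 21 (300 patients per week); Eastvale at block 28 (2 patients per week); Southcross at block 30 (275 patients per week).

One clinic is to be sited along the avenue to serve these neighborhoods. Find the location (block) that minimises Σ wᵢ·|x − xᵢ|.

x = 21

For a sum of weighted absolute distances on a line, the optimum is the weighted median (not the mean). Total weight W = 885; half-weight = 442.5.
Sort by position and accumulate weight:
  block 14 (Midtown, w=8) → cum 8
  block 18 (Westmoor, w=300) → cum 308
  block 21 (Northgate, w=300) → cum 608  ≥ 442.5 → median here
  block 28 (Eastvale, w=2) → cum 610
  block 30 (Southcross, w=275) → cum 885
Optimal location: block 21.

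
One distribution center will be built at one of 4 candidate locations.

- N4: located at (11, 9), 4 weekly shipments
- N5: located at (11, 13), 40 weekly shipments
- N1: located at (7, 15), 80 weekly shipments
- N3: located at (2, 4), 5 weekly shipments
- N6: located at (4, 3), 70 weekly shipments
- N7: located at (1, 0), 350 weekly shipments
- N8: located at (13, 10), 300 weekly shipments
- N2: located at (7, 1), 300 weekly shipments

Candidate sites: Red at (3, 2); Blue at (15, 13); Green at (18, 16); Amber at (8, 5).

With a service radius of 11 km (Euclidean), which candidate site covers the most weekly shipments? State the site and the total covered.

Amber, covering 1149

Coverage radius r = 11 km; a point is covered iff (Δx)²+(Δy)² ≤ 11² = 121.
  Red (3, 2): covers {N4, N3, N6, N7, N2} → 729
  Blue (15, 13): covers {N4, N5, N1, N8} → 424
  Green (18, 16): covers {N4, N5, N8} → 344
  Amber (8, 5): covers {N4, N5, N1, N3, N6, N7, N8, N2} → 1149
Maximum coverage at Amber: 1149 weekly shipments.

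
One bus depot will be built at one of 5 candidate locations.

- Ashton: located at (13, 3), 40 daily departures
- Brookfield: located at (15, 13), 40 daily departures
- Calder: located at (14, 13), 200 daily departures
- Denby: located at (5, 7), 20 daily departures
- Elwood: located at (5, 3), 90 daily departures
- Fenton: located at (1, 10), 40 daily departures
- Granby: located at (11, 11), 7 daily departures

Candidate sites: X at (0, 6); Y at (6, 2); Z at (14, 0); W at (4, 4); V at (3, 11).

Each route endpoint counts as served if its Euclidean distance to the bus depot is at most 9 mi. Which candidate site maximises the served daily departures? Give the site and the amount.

V, covering 157

Coverage radius r = 9 mi; a point is covered iff (Δx)²+(Δy)² ≤ 9² = 81.
  X (0, 6): covers {Denby, Elwood, Fenton} → 150
  Y (6, 2): covers {Ashton, Denby, Elwood} → 150
  Z (14, 0): covers {Ashton} → 40
  W (4, 4): covers {Denby, Elwood, Fenton} → 150
  V (3, 11): covers {Denby, Elwood, Fenton, Granby} → 157
Maximum coverage at V: 157 daily departures.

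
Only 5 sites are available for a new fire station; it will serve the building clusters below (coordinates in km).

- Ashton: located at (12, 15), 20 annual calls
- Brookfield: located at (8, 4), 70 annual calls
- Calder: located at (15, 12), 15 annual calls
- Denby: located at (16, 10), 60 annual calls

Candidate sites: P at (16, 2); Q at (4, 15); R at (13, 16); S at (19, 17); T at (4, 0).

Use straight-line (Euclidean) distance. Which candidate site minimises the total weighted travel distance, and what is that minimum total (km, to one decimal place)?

Total weighted distance at each candidate:
  P (16, 2): total = 1480.0
  Q (4, 15): total = 1930.4
  R (13, 16): total = 1407.9
  S (19, 17): total = 1890.7
  T (4, 0): total = 1917.4
Minimum is at R with total 1407.9 km.

R, total 1407.9 km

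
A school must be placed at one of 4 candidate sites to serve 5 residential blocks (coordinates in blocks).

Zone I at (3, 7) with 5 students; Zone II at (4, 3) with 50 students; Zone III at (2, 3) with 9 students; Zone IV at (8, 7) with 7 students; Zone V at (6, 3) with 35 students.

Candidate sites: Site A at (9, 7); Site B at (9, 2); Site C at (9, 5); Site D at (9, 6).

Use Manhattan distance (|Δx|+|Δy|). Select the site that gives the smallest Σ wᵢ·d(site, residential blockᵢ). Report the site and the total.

Site B, total 609 blocks

Total weighted distance at each candidate:
  Site A (9, 7): total = 831
  Site B (9, 2): total = 609
  Site C (9, 5): total = 667
  Site D (9, 6): total = 749
Minimum is at Site B with total 609 blocks.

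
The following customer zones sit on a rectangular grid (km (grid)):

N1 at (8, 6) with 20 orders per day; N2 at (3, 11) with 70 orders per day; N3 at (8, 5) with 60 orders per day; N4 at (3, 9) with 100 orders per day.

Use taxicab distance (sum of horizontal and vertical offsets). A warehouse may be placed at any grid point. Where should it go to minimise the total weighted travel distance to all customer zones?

Manhattan distance separates: Σwᵢ(|x−xᵢ|+|y−yᵢ|) = Σwᵢ|x−xᵢ| + Σwᵢ|y−yᵢ|, so x and y are optimised independently as 1-D weighted medians.
Total weight W = 250; half = 125.
x-coordinate, sorted with cumulative weight:
  x=3 (N2, w=70) cum 70
  x=3 (N4, w=100) cum 170  ← median
  x=8 (N1, w=20) cum 190
  x=8 (N3, w=60) cum 250
⇒ x* = 3
y-coordinate, sorted with cumulative weight:
  y=5 (N3, w=60) cum 60
  y=6 (N1, w=20) cum 80
  y=9 (N4, w=100) cum 180  ← median
  y=11 (N2, w=70) cum 250
⇒ y* = 9

(3, 9)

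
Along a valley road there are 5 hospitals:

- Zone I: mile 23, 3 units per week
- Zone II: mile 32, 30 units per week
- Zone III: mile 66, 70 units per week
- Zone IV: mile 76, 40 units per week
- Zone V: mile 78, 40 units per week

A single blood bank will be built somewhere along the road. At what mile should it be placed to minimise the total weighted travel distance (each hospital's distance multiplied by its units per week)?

For a sum of weighted absolute distances on a line, the optimum is the weighted median (not the mean). Total weight W = 183; half-weight = 91.5.
Sort by position and accumulate weight:
  mile 23 (Zone I, w=3) → cum 3
  mile 32 (Zone II, w=30) → cum 33
  mile 66 (Zone III, w=70) → cum 103  ≥ 91.5 → median here
  mile 76 (Zone IV, w=40) → cum 143
  mile 78 (Zone V, w=40) → cum 183
Optimal location: mile 66.

x = 66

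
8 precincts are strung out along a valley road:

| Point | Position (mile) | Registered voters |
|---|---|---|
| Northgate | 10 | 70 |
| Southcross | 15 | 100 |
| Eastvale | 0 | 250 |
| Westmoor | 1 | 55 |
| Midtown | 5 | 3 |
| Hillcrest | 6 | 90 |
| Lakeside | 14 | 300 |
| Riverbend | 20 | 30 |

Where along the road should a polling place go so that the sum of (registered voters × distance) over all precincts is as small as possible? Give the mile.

For a sum of weighted absolute distances on a line, the optimum is the weighted median (not the mean). Total weight W = 898; half-weight = 449.
Sort by position and accumulate weight:
  mile 0 (Eastvale, w=250) → cum 250
  mile 1 (Westmoor, w=55) → cum 305
  mile 5 (Midtown, w=3) → cum 308
  mile 6 (Hillcrest, w=90) → cum 398
  mile 10 (Northgate, w=70) → cum 468  ≥ 449 → median here
  mile 14 (Lakeside, w=300) → cum 768
  mile 15 (Southcross, w=100) → cum 868
  mile 20 (Riverbend, w=30) → cum 898
Optimal location: mile 10.

x = 10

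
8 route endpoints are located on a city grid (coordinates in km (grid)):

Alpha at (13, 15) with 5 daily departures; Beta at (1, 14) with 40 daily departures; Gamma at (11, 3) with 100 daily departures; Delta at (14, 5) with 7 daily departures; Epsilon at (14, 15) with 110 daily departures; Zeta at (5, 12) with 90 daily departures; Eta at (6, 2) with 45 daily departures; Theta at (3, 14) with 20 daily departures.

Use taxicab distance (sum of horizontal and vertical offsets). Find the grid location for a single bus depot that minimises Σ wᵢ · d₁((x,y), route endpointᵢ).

(11, 12)

Manhattan distance separates: Σwᵢ(|x−xᵢ|+|y−yᵢ|) = Σwᵢ|x−xᵢ| + Σwᵢ|y−yᵢ|, so x and y are optimised independently as 1-D weighted medians.
Total weight W = 417; half = 208.5.
x-coordinate, sorted with cumulative weight:
  x=1 (Beta, w=40) cum 40
  x=3 (Theta, w=20) cum 60
  x=5 (Zeta, w=90) cum 150
  x=6 (Eta, w=45) cum 195
  x=11 (Gamma, w=100) cum 295  ← median
  x=13 (Alpha, w=5) cum 300
  x=14 (Delta, w=7) cum 307
  x=14 (Epsilon, w=110) cum 417
⇒ x* = 11
y-coordinate, sorted with cumulative weight:
  y=2 (Eta, w=45) cum 45
  y=3 (Gamma, w=100) cum 145
  y=5 (Delta, w=7) cum 152
  y=12 (Zeta, w=90) cum 242  ← median
  y=14 (Beta, w=40) cum 282
  y=14 (Theta, w=20) cum 302
  y=15 (Alpha, w=5) cum 307
  y=15 (Epsilon, w=110) cum 417
⇒ y* = 12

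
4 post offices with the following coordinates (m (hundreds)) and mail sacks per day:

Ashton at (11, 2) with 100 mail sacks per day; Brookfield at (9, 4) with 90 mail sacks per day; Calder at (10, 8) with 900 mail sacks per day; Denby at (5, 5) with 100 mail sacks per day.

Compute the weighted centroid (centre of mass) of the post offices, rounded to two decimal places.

(9.59, 6.94)

The minimiser of Σwᵢ‖p−pᵢ‖² is the weighted centroid p* = (Σwᵢpᵢ)/(Σwᵢ).
Σwᵢ = 1190.
Σwᵢxᵢ = 100·11 + 90·9 + 900·10 + 100·5 = 11410.
Σwᵢyᵢ = 100·2 + 90·4 + 900·8 + 100·5 = 8260.
x* = 11410/1190 = 9.59, y* = 8260/1190 = 6.94.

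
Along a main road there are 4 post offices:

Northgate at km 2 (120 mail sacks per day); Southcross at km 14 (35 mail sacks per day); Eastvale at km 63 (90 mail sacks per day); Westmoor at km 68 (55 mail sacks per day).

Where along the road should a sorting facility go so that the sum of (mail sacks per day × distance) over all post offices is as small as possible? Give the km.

For a sum of weighted absolute distances on a line, the optimum is the weighted median (not the mean). Total weight W = 300; half-weight = 150.
Sort by position and accumulate weight:
  km 2 (Northgate, w=120) → cum 120
  km 14 (Southcross, w=35) → cum 155  ≥ 150 → median here
  km 63 (Eastvale, w=90) → cum 245
  km 68 (Westmoor, w=55) → cum 300
Optimal location: km 14.

x = 14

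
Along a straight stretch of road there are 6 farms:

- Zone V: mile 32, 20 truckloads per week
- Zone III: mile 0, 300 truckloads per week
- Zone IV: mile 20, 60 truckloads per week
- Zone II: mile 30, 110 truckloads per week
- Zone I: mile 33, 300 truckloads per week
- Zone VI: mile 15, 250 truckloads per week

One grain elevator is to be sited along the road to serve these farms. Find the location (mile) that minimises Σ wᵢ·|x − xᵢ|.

For a sum of weighted absolute distances on a line, the optimum is the weighted median (not the mean). Total weight W = 1040; half-weight = 520.
Sort by position and accumulate weight:
  mile 0 (Zone III, w=300) → cum 300
  mile 15 (Zone VI, w=250) → cum 550  ≥ 520 → median here
  mile 20 (Zone IV, w=60) → cum 610
  mile 30 (Zone II, w=110) → cum 720
  mile 32 (Zone V, w=20) → cum 740
  mile 33 (Zone I, w=300) → cum 1040
Optimal location: mile 15.

x = 15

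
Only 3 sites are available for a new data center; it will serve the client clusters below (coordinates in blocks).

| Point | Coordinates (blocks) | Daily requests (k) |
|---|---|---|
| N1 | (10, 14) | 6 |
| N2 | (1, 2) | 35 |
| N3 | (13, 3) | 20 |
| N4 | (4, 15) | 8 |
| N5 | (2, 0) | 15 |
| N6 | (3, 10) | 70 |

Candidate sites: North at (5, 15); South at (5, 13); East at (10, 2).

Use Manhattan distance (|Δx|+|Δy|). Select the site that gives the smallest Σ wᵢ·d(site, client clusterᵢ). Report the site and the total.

South, total 1535 blocks

Total weighted distance at each candidate:
  North (5, 15): total = 1799
  South (5, 13): total = 1535
  East (10, 2): total = 1819
Minimum is at South with total 1535 blocks.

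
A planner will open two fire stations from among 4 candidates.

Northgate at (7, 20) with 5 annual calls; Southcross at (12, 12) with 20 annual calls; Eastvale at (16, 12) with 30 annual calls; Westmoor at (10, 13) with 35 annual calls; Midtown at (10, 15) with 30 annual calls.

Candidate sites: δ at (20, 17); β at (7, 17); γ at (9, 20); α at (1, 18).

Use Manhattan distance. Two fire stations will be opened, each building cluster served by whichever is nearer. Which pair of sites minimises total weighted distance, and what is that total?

{δ, β}, total 880

Evaluate every pair (each demand assigned to the nearer of the two):
  {δ, β}: total = 880
  {δ, γ}: total = 960
  {β, γ}: total = 1025
  {β, α}: total = 1030
  {γ, α}: total = 1140
  {δ, α}: total = 1420
Best pair: {δ, β} with total 880.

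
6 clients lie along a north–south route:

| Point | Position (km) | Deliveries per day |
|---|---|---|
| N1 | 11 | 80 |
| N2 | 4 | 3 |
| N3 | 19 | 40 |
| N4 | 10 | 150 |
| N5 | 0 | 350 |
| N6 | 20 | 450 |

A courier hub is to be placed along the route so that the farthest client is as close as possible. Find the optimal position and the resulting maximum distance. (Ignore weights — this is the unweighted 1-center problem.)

The 1-center on a line is the midpoint of the two extreme points: leftmost at 0, rightmost at 20.
Optimal location = (0 + 20)/2 = 10; maximum distance = (20 − 0)/2 = 10.

location 10, max distance 10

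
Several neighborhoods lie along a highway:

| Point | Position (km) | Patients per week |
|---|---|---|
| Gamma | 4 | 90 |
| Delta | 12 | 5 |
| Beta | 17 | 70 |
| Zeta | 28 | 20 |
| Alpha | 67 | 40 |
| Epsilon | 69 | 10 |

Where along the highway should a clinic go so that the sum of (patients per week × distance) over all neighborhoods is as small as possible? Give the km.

For a sum of weighted absolute distances on a line, the optimum is the weighted median (not the mean). Total weight W = 235; half-weight = 117.5.
Sort by position and accumulate weight:
  km 4 (Gamma, w=90) → cum 90
  km 12 (Delta, w=5) → cum 95
  km 17 (Beta, w=70) → cum 165  ≥ 117.5 → median here
  km 28 (Zeta, w=20) → cum 185
  km 67 (Alpha, w=40) → cum 225
  km 69 (Epsilon, w=10) → cum 235
Optimal location: km 17.

x = 17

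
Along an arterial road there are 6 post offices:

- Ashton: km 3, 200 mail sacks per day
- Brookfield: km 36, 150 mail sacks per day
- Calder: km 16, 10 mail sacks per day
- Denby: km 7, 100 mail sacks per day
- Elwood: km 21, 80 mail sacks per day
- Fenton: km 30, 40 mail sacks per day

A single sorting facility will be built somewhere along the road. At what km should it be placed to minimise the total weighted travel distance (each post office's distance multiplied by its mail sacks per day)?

x = 7

For a sum of weighted absolute distances on a line, the optimum is the weighted median (not the mean). Total weight W = 580; half-weight = 290.
Sort by position and accumulate weight:
  km 3 (Ashton, w=200) → cum 200
  km 7 (Denby, w=100) → cum 300  ≥ 290 → median here
  km 16 (Calder, w=10) → cum 310
  km 21 (Elwood, w=80) → cum 390
  km 30 (Fenton, w=40) → cum 430
  km 36 (Brookfield, w=150) → cum 580
Optimal location: km 7.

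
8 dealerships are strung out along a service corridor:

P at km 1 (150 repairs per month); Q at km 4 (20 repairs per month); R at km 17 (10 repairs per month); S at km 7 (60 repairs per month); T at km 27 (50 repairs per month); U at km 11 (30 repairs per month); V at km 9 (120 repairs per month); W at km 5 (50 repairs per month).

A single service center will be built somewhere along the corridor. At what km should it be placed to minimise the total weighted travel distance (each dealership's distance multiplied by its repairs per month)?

For a sum of weighted absolute distances on a line, the optimum is the weighted median (not the mean). Total weight W = 490; half-weight = 245.
Sort by position and accumulate weight:
  km 1 (P, w=150) → cum 150
  km 4 (Q, w=20) → cum 170
  km 5 (W, w=50) → cum 220
  km 7 (S, w=60) → cum 280  ≥ 245 → median here
  km 9 (V, w=120) → cum 400
  km 11 (U, w=30) → cum 430
  km 17 (R, w=10) → cum 440
  km 27 (T, w=50) → cum 490
Optimal location: km 7.

x = 7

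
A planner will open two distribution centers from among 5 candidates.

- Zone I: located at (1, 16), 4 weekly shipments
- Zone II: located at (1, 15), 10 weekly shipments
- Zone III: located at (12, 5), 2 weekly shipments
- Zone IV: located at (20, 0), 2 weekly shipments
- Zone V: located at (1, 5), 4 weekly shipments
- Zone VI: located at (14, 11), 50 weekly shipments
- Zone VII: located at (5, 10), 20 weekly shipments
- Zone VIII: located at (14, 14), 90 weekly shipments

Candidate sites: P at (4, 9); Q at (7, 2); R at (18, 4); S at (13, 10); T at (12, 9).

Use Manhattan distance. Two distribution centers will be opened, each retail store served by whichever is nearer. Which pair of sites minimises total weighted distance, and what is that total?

Evaluate every pair (each demand assigned to the nearer of the two):
  {P, S}: total = 794
  {Q, S}: total = 1030
  {R, S}: total = 1044
  {S, T}: total = 1054
  {P, T}: total = 1070
  {Q, T}: total = 1306
  {R, T}: total = 1312
  {P, R}: total = 2034
  {P, Q}: total = 2194
  {Q, R}: total = 2342
Best pair: {P, S} with total 794.

{P, S}, total 794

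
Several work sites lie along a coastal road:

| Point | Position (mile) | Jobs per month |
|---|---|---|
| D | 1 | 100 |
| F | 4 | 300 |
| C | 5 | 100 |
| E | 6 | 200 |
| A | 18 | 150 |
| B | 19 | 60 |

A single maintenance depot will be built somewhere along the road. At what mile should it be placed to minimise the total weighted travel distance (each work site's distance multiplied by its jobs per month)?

For a sum of weighted absolute distances on a line, the optimum is the weighted median (not the mean). Total weight W = 910; half-weight = 455.
Sort by position and accumulate weight:
  mile 1 (D, w=100) → cum 100
  mile 4 (F, w=300) → cum 400
  mile 5 (C, w=100) → cum 500  ≥ 455 → median here
  mile 6 (E, w=200) → cum 700
  mile 18 (A, w=150) → cum 850
  mile 19 (B, w=60) → cum 910
Optimal location: mile 5.

x = 5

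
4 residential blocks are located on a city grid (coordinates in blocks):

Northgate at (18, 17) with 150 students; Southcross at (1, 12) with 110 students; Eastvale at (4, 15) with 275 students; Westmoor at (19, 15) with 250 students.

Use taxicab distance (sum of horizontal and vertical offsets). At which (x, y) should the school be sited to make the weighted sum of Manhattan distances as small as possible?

(18, 15)

Manhattan distance separates: Σwᵢ(|x−xᵢ|+|y−yᵢ|) = Σwᵢ|x−xᵢ| + Σwᵢ|y−yᵢ|, so x and y are optimised independently as 1-D weighted medians.
Total weight W = 785; half = 392.5.
x-coordinate, sorted with cumulative weight:
  x=1 (Southcross, w=110) cum 110
  x=4 (Eastvale, w=275) cum 385
  x=18 (Northgate, w=150) cum 535  ← median
  x=19 (Westmoor, w=250) cum 785
⇒ x* = 18
y-coordinate, sorted with cumulative weight:
  y=12 (Southcross, w=110) cum 110
  y=15 (Eastvale, w=275) cum 385
  y=15 (Westmoor, w=250) cum 635  ← median
  y=17 (Northgate, w=150) cum 785
⇒ y* = 15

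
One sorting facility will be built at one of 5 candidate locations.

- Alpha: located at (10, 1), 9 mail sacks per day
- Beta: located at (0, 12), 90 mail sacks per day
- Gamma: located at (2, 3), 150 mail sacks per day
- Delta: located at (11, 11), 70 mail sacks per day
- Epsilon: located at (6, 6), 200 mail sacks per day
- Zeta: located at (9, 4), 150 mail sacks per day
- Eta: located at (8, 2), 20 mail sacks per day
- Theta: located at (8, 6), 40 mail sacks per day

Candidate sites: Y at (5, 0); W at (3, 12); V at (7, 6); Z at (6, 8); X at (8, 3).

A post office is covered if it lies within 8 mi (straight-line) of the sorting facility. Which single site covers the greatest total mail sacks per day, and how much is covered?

Z, covering 720

Coverage radius r = 8 mi; a point is covered iff (Δx)²+(Δy)² ≤ 8² = 64.
  Y (5, 0): covers {Alpha, Gamma, Epsilon, Zeta, Eta, Theta} → 569
  W (3, 12): covers {Beta, Epsilon, Theta} → 330
  V (7, 6): covers {Alpha, Gamma, Delta, Epsilon, Zeta, Eta, Theta} → 639
  Z (6, 8): covers {Beta, Gamma, Delta, Epsilon, Zeta, Eta, Theta} → 720
  X (8, 3): covers {Alpha, Gamma, Epsilon, Zeta, Eta, Theta} → 569
Maximum coverage at Z: 720 mail sacks per day.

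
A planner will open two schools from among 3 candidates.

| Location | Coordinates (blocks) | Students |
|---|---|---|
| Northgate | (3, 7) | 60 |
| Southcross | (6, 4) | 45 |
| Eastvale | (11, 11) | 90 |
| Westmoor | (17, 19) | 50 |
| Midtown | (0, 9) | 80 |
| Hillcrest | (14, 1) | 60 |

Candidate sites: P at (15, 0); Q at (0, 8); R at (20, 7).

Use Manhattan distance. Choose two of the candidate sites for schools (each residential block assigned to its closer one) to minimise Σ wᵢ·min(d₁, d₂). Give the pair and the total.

Evaluate every pair (each demand assigned to the nearer of the two):
  {P, Q}: total = 3200
  {Q, R}: total = 3410
  {P, R}: total = 5405
Best pair: {P, Q} with total 3200.

{P, Q}, total 3200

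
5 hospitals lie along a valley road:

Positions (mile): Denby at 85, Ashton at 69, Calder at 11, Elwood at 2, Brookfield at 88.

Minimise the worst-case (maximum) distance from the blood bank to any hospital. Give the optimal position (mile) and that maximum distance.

The 1-center on a line is the midpoint of the two extreme points: leftmost at 2, rightmost at 88.
Optimal location = (2 + 88)/2 = 45; maximum distance = (88 − 2)/2 = 43.

location 45, max distance 43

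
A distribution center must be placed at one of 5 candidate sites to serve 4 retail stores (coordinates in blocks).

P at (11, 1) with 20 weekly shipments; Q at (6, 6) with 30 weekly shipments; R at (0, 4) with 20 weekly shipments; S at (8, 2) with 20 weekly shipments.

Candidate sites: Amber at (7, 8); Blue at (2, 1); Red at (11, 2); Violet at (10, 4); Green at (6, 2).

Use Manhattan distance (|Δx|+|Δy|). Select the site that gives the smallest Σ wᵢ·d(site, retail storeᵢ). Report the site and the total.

Green, total 440 blocks

Total weighted distance at each candidate:
  Amber (7, 8): total = 670
  Blue (2, 1): total = 690
  Red (11, 2): total = 610
  Violet (10, 4): total = 540
  Green (6, 2): total = 440
Minimum is at Green with total 440 blocks.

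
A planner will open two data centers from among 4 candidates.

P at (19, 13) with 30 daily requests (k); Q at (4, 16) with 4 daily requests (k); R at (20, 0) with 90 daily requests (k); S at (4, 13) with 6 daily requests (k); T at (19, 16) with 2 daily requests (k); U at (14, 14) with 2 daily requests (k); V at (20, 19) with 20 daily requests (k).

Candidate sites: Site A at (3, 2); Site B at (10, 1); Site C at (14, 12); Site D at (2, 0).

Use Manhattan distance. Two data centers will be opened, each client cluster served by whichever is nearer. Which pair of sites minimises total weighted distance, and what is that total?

Evaluate every pair (each demand assigned to the nearer of the two):
  {Site B, Site C}: total = 1574
  {Site A, Site C}: total = 2204
  {Site C, Site D}: total = 2204
  {Site A, Site B}: total = 2394
  {Site B, Site D}: total = 2424
  {Site A, Site D}: total = 3348
Best pair: {Site B, Site C} with total 1574.

{Site B, Site C}, total 1574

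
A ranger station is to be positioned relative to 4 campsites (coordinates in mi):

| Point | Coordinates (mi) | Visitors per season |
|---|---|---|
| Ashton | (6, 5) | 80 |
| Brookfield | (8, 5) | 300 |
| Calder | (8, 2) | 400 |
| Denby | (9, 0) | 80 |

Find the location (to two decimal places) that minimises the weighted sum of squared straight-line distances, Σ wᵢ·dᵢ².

(7.91, 3.14)

The minimiser of Σwᵢ‖p−pᵢ‖² is the weighted centroid p* = (Σwᵢpᵢ)/(Σwᵢ).
Σwᵢ = 860.
Σwᵢxᵢ = 80·6 + 300·8 + 400·8 + 80·9 = 6800.
Σwᵢyᵢ = 80·5 + 300·5 + 400·2 + 80·0 = 2700.
x* = 6800/860 = 7.91, y* = 2700/860 = 3.14.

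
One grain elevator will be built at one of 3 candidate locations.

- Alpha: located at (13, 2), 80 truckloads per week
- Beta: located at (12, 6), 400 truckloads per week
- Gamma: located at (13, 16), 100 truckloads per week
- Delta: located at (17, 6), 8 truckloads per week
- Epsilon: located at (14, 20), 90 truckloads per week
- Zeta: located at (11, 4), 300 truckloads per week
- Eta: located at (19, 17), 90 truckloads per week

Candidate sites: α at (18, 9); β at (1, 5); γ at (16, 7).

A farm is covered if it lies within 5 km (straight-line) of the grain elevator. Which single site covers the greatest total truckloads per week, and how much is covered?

Coverage radius r = 5 km; a point is covered iff (Δx)²+(Δy)² ≤ 5² = 25.
  α (18, 9): covers {Delta} → 8
  β (1, 5): covers {none} → 0
  γ (16, 7): covers {Beta, Delta} → 408
Maximum coverage at γ: 408 truckloads per week.

γ, covering 408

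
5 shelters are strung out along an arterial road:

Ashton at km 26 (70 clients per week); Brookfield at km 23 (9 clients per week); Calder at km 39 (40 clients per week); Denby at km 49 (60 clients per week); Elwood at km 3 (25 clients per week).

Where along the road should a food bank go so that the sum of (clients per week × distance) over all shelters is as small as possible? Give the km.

For a sum of weighted absolute distances on a line, the optimum is the weighted median (not the mean). Total weight W = 204; half-weight = 102.
Sort by position and accumulate weight:
  km 3 (Elwood, w=25) → cum 25
  km 23 (Brookfield, w=9) → cum 34
  km 26 (Ashton, w=70) → cum 104  ≥ 102 → median here
  km 39 (Calder, w=40) → cum 144
  km 49 (Denby, w=60) → cum 204
Optimal location: km 26.

x = 26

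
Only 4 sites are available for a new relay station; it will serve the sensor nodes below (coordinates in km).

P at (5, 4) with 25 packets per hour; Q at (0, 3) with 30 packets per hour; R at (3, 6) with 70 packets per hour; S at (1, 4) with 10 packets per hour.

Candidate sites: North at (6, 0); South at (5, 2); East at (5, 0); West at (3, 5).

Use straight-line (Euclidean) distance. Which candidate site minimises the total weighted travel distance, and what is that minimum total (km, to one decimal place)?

West, total 256.4 km

Total weighted distance at each candidate:
  North (6, 0): total = 837.9
  South (5, 2): total = 560.7
  East (5, 0): total = 774.2
  West (3, 5): total = 256.4
Minimum is at West with total 256.4 km.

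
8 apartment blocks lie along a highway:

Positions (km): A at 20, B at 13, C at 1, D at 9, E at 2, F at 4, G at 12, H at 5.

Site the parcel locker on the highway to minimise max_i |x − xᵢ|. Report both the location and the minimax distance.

location 10.5, max distance 9.5

The 1-center on a line is the midpoint of the two extreme points: leftmost at 1, rightmost at 20.
Optimal location = (1 + 20)/2 = 10.5; maximum distance = (20 − 1)/2 = 9.5.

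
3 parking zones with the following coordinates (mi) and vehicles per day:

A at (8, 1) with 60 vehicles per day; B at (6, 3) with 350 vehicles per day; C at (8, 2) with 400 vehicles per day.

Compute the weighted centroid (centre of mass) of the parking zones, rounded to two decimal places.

(7.14, 2.36)

The minimiser of Σwᵢ‖p−pᵢ‖² is the weighted centroid p* = (Σwᵢpᵢ)/(Σwᵢ).
Σwᵢ = 810.
Σwᵢxᵢ = 60·8 + 350·6 + 400·8 = 5780.
Σwᵢyᵢ = 60·1 + 350·3 + 400·2 = 1910.
x* = 5780/810 = 7.14, y* = 1910/810 = 2.36.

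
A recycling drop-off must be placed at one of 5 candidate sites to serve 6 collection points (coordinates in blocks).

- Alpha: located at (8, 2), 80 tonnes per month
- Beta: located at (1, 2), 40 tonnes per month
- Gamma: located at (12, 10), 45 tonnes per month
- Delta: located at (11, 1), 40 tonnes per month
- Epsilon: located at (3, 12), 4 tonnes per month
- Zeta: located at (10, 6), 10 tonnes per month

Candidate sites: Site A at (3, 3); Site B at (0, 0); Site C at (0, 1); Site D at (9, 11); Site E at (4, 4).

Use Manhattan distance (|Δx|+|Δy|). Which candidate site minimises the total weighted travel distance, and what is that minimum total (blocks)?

Total weighted distance at each candidate:
  Site A (3, 3): total = 1856
  Site B (0, 0): total = 2610
  Site C (0, 1): total = 2391
  Site D (9, 11): total = 2228
  Site E (4, 4): total = 1826
Minimum is at Site E with total 1826 blocks.

Site E, total 1826 blocks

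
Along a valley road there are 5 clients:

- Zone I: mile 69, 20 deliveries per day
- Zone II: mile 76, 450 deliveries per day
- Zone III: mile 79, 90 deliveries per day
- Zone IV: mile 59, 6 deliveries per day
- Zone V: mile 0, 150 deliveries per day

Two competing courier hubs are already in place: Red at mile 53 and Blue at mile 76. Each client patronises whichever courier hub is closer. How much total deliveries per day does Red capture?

The indifferent point is the midpoint (53+76)/2 = 64.5; clients left of it (closer to Red at 53) go to Red, those right go to Blue.
  Zone V at 0 (w=150) → Red
  Zone IV at 59 (w=6) → Red
  Zone I at 69 (w=20) → Blue
  Zone II at 76 (w=450) → Blue
  Zone III at 79 (w=90) → Blue
Red captures 156; Blue captures 560.

156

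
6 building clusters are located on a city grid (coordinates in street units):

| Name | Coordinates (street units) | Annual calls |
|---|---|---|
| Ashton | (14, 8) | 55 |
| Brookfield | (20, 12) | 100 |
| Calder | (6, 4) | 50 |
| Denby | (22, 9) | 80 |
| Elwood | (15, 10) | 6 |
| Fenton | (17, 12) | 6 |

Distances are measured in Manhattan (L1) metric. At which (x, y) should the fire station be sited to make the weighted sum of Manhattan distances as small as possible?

(20, 9)

Manhattan distance separates: Σwᵢ(|x−xᵢ|+|y−yᵢ|) = Σwᵢ|x−xᵢ| + Σwᵢ|y−yᵢ|, so x and y are optimised independently as 1-D weighted medians.
Total weight W = 297; half = 148.5.
x-coordinate, sorted with cumulative weight:
  x=6 (Calder, w=50) cum 50
  x=14 (Ashton, w=55) cum 105
  x=15 (Elwood, w=6) cum 111
  x=17 (Fenton, w=6) cum 117
  x=20 (Brookfield, w=100) cum 217  ← median
  x=22 (Denby, w=80) cum 297
⇒ x* = 20
y-coordinate, sorted with cumulative weight:
  y=4 (Calder, w=50) cum 50
  y=8 (Ashton, w=55) cum 105
  y=9 (Denby, w=80) cum 185  ← median
  y=10 (Elwood, w=6) cum 191
  y=12 (Brookfield, w=100) cum 291
  y=12 (Fenton, w=6) cum 297
⇒ y* = 9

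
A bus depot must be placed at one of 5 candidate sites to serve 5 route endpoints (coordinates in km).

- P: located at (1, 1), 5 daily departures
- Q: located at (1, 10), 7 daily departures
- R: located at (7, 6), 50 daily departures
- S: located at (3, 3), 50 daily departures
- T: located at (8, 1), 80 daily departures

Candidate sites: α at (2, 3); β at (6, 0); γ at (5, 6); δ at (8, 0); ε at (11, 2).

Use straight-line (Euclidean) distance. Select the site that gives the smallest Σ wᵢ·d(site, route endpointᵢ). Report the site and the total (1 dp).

δ, total 796.5 km

Total weighted distance at each candidate:
  α (2, 3): total = 908.2
  β (6, 0): total = 798.9
  γ (5, 6): total = 818.4
  δ (8, 0): total = 796.5
  ε (11, 2): total = 1078.8
Minimum is at δ with total 796.5 km.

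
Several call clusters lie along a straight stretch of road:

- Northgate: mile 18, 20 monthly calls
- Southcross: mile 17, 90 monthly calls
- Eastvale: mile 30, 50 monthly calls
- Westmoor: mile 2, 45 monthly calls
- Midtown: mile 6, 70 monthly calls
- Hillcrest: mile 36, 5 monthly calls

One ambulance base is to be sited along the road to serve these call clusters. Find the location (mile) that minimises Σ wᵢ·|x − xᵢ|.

x = 17

For a sum of weighted absolute distances on a line, the optimum is the weighted median (not the mean). Total weight W = 280; half-weight = 140.
Sort by position and accumulate weight:
  mile 2 (Westmoor, w=45) → cum 45
  mile 6 (Midtown, w=70) → cum 115
  mile 17 (Southcross, w=90) → cum 205  ≥ 140 → median here
  mile 18 (Northgate, w=20) → cum 225
  mile 30 (Eastvale, w=50) → cum 275
  mile 36 (Hillcrest, w=5) → cum 280
Optimal location: mile 17.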